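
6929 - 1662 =5267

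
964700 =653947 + 310753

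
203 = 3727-3524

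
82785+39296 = 122081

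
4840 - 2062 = 2778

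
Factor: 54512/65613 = 2^4*3^( - 1 )*3407^1*21871^ ( - 1) 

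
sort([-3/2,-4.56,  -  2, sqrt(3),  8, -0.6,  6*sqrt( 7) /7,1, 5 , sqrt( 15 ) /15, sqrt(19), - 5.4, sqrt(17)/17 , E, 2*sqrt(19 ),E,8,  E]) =[- 5.4 , - 4.56, - 2, -3/2, - 0.6, sqrt(17)/17,  sqrt( 15)/15,  1,sqrt(3)  ,  6*sqrt(7) /7,  E,E,  E,sqrt(19 ),  5,  8 , 8,  2 * sqrt( 19) ]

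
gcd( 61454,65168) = 2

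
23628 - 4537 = 19091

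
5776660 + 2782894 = 8559554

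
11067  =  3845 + 7222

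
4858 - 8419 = - 3561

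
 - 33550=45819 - 79369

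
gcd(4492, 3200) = 4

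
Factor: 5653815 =3^1 *5^1*376921^1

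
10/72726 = 5/36363 = 0.00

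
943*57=53751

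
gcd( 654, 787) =1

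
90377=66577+23800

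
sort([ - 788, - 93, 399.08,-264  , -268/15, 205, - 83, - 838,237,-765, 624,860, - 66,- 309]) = [ - 838, - 788, - 765, - 309,-264, - 93, - 83, - 66,-268/15,205, 237,399.08, 624  ,  860 ]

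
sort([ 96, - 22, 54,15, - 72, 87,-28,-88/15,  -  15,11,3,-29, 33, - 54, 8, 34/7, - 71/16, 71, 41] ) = [  -  72, - 54 ,-29 ,  -  28,-22, - 15,- 88/15, -71/16, 3,34/7, 8,11,  15, 33, 41,54,71,87,96] 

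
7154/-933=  - 8 + 310/933  =  - 7.67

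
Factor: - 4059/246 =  - 33/2 = - 2^(  -  1) * 3^1*11^1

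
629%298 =33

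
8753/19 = 460 + 13/19 = 460.68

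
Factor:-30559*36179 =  - 1105594061 = - 11^2 * 13^1*23^1 * 30559^1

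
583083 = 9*64787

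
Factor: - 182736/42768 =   -  11^( - 1 )*47^1= - 47/11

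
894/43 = 894/43 = 20.79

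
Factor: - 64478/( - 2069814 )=3^( - 1) * 103^1 * 313^1*344969^( - 1)= 32239/1034907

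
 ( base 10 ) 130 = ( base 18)74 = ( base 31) 46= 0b10000010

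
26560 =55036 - 28476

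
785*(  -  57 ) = -44745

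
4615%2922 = 1693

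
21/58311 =7/19437= 0.00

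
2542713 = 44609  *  57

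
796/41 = 19 + 17/41= 19.41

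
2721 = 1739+982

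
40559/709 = 57 + 146/709=57.21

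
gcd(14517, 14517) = 14517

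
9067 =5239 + 3828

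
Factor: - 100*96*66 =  - 2^8*3^2 * 5^2 * 11^1 =- 633600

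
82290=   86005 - 3715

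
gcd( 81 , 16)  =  1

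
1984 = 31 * 64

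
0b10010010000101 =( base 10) 9349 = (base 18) 1AF7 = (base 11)702a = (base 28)bpp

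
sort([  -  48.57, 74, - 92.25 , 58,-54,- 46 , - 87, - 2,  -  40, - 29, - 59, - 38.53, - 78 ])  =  [-92.25,-87, - 78,- 59 , - 54,- 48.57,-46  , - 40,-38.53,-29, - 2, 58,74]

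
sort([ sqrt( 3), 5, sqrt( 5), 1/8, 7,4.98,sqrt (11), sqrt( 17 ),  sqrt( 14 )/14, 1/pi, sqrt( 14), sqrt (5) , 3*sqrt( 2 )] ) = [1/8, sqrt( 14) /14,  1/pi,sqrt(3), sqrt ( 5 ), sqrt (5), sqrt( 11),  sqrt( 14),sqrt( 17 ), 3 *sqrt( 2), 4.98,5, 7 ] 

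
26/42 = 13/21 = 0.62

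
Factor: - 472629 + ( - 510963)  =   - 2^3*3^2*19^1*719^1 = - 983592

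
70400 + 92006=162406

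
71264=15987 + 55277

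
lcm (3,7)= 21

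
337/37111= 337/37111   =  0.01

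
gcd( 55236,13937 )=1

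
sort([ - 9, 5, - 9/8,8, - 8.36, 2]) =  [ - 9, - 8.36,-9/8,2, 5  ,  8 ] 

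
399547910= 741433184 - 341885274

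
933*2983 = 2783139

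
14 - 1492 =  -1478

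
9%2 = 1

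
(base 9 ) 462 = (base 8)574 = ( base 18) 132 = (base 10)380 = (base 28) dg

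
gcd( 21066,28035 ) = 3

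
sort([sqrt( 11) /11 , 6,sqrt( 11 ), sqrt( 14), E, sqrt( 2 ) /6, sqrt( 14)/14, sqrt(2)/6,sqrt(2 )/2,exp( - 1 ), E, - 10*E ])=[ - 10*E,  sqrt( 2 )/6,sqrt (2)/6, sqrt( 14 )/14, sqrt( 11) /11,exp( - 1), sqrt(2)/2, E,E, sqrt( 11),sqrt( 14),6] 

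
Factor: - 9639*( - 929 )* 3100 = 2^2 * 3^4*5^2*7^1*17^1 *31^1*929^1 = 27759356100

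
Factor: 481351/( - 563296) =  - 2^( - 5)*13^1*29^(-1)* 61^1 = - 793/928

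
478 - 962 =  - 484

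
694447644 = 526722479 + 167725165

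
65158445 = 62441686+2716759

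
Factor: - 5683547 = - 5683547^1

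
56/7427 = 8/1061 = 0.01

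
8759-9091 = -332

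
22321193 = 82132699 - 59811506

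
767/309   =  767/309 = 2.48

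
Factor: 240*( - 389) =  - 2^4*3^1*5^1*389^1= - 93360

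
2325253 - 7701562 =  - 5376309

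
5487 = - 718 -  - 6205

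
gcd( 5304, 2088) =24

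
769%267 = 235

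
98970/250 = 395 + 22/25 = 395.88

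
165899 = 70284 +95615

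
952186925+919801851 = 1871988776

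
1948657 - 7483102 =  - 5534445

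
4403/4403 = 1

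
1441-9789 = -8348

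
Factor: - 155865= -3^1 * 5^1*10391^1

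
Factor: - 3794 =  - 2^1*7^1*271^1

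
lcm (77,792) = 5544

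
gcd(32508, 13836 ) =12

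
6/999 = 2/333 = 0.01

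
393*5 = 1965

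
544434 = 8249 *66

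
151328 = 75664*2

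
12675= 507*25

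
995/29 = 995/29 = 34.31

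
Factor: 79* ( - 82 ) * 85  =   - 2^1 * 5^1 * 17^1*41^1*79^1 = - 550630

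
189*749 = 141561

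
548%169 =41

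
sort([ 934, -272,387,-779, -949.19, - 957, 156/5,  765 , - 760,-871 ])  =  [ - 957, - 949.19 ,  -  871 , - 779, - 760, - 272,156/5,  387 , 765,934]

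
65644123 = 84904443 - 19260320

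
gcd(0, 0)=0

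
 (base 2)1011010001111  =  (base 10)5775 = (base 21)D20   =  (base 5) 141100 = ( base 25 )960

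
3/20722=3/20722 = 0.00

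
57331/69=57331/69 =830.88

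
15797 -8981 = 6816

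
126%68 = 58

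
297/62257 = 297/62257 = 0.00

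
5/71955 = 1/14391 = 0.00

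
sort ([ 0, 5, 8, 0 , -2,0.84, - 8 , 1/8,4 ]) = [- 8, - 2,0, 0, 1/8,0.84,4,5, 8 ] 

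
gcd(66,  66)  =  66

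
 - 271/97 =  - 271/97 =- 2.79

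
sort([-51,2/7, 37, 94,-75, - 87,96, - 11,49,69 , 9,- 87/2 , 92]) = [ - 87 ,-75, - 51,-87/2, - 11, 2/7, 9, 37,49, 69,92,94 , 96]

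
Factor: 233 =233^1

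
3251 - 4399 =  - 1148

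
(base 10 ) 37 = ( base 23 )1e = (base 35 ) 12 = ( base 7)52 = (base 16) 25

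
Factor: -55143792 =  - 2^4*3^2*11^1*31^1*1123^1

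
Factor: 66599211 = 3^1*7^1 * 41^1*77351^1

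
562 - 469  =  93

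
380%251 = 129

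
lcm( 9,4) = 36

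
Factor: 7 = 7^1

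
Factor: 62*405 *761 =2^1 * 3^4*5^1 *31^1*761^1 = 19108710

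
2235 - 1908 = 327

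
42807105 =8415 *5087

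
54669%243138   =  54669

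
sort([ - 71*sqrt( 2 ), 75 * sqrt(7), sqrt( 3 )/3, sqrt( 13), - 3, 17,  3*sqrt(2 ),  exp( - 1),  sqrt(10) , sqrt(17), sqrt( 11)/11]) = [ - 71*sqrt( 2),-3,sqrt(  11)/11,  exp ( - 1), sqrt( 3) /3,  sqrt( 10),sqrt( 13 ), sqrt( 17), 3 * sqrt( 2 ), 17, 75*sqrt(7 )]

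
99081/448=99081/448 = 221.16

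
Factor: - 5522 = -2^1*11^1*251^1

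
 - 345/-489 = 115/163 = 0.71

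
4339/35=123 + 34/35 = 123.97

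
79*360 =28440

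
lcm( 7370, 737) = 7370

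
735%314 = 107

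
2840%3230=2840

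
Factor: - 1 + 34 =33 = 3^1 * 11^1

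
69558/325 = 214+8/325 = 214.02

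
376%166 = 44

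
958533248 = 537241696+421291552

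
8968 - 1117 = 7851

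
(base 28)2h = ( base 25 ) 2N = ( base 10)73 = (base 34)25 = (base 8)111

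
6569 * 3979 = 26138051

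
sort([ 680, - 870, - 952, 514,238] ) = [ - 952, - 870, 238,514,680]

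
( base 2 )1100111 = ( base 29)3g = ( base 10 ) 103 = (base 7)205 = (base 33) 34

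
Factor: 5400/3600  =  3/2 = 2^ ( - 1 )*3^1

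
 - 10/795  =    -  2/159 = - 0.01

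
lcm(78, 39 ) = 78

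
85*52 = 4420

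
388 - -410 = 798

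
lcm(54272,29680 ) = 1899520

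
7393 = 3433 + 3960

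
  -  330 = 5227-5557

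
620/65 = 9 + 7/13  =  9.54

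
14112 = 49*288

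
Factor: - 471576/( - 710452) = 2^1*3^1*7^2*47^( - 1)*401^1*3779^( - 1) = 117894/177613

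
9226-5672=3554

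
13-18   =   - 5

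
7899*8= 63192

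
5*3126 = 15630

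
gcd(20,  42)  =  2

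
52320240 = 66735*784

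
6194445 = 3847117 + 2347328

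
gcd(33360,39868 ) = 4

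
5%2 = 1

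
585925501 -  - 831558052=1417483553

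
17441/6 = 17441/6 = 2906.83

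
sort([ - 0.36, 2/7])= [ - 0.36, 2/7 ] 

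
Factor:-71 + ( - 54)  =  - 5^3 = - 125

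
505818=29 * 17442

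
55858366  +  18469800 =74328166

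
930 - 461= 469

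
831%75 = 6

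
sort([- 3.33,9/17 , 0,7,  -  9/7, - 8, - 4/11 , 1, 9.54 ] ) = [  -  8, - 3.33, - 9/7, - 4/11,0, 9/17,1, 7, 9.54 ] 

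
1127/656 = 1127/656 = 1.72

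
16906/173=16906/173 = 97.72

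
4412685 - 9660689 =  - 5248004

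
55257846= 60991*906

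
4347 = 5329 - 982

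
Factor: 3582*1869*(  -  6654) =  - 44546919732  =  - 2^2*3^4*7^1  *  89^1 * 199^1*1109^1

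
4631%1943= 745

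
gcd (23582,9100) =26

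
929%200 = 129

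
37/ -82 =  - 37/82 = -0.45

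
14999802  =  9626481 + 5373321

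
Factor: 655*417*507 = 3^2*5^1*  13^2*131^1*139^1  =  138479445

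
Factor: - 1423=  - 1423^1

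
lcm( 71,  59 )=4189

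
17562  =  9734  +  7828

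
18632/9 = 2070 + 2/9 = 2070.22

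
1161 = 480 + 681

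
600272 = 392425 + 207847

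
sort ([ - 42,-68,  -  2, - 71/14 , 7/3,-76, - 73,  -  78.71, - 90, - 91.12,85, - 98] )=[ - 98, - 91.12, - 90, - 78.71,- 76, - 73,- 68, - 42, - 71/14, - 2,7/3,85]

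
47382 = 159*298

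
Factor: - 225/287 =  - 3^2*5^2*7^(- 1)*41^(- 1)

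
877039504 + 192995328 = 1070034832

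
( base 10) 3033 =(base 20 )7bd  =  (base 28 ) 3o9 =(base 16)BD9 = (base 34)2L7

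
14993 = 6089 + 8904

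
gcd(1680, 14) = 14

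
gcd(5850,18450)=450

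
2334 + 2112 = 4446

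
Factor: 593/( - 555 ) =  - 3^(-1)*5^ (-1 )*37^( - 1 )*593^1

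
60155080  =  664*90595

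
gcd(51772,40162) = 86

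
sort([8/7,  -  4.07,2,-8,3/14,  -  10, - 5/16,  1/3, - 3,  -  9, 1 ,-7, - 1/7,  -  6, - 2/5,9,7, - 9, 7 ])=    [  -  10,-9,  -  9, - 8,-7, - 6, - 4.07, - 3,  -  2/5,  -  5/16,-1/7,3/14, 1/3,1,8/7,2,7,7,9 ]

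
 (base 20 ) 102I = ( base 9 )12043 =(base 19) 1362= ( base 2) 1111101111010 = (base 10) 8058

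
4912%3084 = 1828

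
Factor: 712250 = 2^1  *  5^3*7^1 * 11^1*37^1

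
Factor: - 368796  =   - 2^2 * 3^1 * 73^1*421^1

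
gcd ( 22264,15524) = 4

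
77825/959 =77825/959 = 81.15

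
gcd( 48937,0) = 48937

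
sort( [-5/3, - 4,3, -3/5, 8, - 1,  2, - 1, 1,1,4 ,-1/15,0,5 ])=[ - 4,-5/3, - 1, - 1, - 3/5, - 1/15, 0, 1,1, 2, 3, 4, 5, 8 ]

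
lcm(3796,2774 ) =72124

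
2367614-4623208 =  - 2255594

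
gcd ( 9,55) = 1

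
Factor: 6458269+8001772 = 211^1 * 68531^1= 14460041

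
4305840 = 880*4893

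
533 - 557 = - 24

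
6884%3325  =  234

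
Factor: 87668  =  2^2*7^1*31^1* 101^1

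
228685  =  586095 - 357410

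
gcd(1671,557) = 557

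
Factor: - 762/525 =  - 254/175  =  -2^1*5^( - 2 )*7^( - 1 )*127^1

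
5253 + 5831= 11084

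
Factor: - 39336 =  - 2^3*3^1*11^1*149^1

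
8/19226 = 4/9613= 0.00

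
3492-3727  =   -235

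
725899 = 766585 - 40686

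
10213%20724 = 10213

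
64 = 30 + 34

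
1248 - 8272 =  - 7024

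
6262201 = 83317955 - 77055754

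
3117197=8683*359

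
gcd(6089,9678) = 1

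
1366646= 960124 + 406522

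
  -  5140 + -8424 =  - 13564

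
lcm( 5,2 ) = 10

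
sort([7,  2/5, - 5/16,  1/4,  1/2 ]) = [ - 5/16,1/4,2/5, 1/2,7]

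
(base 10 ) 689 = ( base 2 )1010110001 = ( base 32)LH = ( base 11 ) 577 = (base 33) kt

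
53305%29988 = 23317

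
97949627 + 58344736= 156294363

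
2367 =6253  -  3886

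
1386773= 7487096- 6100323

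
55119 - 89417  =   - 34298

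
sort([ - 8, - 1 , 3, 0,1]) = [ -8,  -  1,0, 1,3]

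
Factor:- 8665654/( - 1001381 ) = 2^1*199^1*21773^1*1001381^ (- 1 ) 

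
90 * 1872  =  168480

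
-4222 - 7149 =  - 11371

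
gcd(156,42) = 6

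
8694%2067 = 426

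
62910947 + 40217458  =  103128405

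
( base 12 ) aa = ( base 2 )10000010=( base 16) 82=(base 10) 130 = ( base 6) 334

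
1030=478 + 552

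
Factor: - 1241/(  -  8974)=2^ ( - 1)*7^( - 1 )*17^1*73^1*641^( - 1)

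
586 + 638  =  1224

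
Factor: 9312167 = 9312167^1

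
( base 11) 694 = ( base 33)P4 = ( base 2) 1100111101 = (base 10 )829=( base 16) 33d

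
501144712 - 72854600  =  428290112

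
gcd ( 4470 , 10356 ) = 6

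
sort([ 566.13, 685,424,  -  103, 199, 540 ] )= [ - 103,199,424, 540, 566.13,685]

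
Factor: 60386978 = 2^1*19^1*331^1 * 4801^1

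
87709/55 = 87709/55 = 1594.71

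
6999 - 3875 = 3124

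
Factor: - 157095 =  - 3^2*5^1*3491^1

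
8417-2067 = 6350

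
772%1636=772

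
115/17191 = 115/17191 = 0.01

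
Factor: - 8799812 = - 2^2*7^2*17^1*19^1*139^1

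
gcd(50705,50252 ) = 1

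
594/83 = 594/83 = 7.16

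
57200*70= 4004000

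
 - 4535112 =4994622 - 9529734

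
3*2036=6108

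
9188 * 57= 523716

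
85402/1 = 85402=   85402.00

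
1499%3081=1499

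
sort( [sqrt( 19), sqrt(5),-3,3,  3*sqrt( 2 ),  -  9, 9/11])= [ - 9,  -  3 , 9/11,sqrt(5 ), 3, 3 * sqrt(2 ),sqrt(19 )]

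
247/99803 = 247/99803 = 0.00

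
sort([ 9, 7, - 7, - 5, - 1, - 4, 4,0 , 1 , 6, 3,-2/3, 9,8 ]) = [- 7, - 5 ,- 4, - 1, - 2/3, 0,1, 3, 4, 6, 7, 8, 9,  9 ]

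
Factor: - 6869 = - 6869^1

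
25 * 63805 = 1595125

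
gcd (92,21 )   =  1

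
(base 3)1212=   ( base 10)50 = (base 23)24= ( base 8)62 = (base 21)28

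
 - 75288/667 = -75288/667 = -112.88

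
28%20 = 8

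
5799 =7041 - 1242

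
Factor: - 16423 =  - 11^1*1493^1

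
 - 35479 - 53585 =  - 89064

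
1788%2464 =1788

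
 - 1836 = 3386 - 5222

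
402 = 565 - 163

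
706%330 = 46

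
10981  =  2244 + 8737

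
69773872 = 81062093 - 11288221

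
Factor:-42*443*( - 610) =2^2*3^1* 5^1*7^1*61^1*443^1  =  11349660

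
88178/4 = 22044 + 1/2 = 22044.50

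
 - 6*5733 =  - 34398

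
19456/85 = 228 + 76/85= 228.89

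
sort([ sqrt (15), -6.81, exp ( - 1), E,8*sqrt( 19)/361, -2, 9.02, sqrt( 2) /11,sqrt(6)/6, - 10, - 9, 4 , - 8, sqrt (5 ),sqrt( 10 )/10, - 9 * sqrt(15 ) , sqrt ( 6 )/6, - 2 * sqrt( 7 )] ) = [ - 9*sqrt(15 ), - 10, - 9, - 8,-6.81, - 2*sqrt( 7), - 2 , 8 * sqrt( 19) /361, sqrt(2 ) /11, sqrt( 10)/10 , exp( - 1),sqrt( 6 ) /6,sqrt( 6)/6, sqrt (5 ), E,sqrt( 15), 4,9.02] 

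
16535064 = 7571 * 2184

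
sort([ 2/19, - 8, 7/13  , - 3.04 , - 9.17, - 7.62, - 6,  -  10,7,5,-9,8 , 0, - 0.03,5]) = [-10, - 9.17, - 9, - 8, - 7.62, -6, - 3.04, - 0.03,0, 2/19,7/13, 5, 5, 7, 8]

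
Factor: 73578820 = 2^2*5^1*7^1*113^1*4651^1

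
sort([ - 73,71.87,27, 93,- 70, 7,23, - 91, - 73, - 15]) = [ - 91, - 73,-73, - 70, - 15,  7 , 23,27,71.87,93] 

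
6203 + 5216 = 11419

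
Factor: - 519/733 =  - 3^1*173^1*733^ (-1) 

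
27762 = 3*9254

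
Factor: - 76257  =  -3^2*37^1 * 229^1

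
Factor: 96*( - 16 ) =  - 2^9*3^1 = - 1536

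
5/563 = 5/563 = 0.01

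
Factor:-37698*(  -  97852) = 2^3*3^1*17^1*61^1*103^1* 1439^1 = 3688824696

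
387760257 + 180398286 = 568158543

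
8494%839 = 104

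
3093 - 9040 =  - 5947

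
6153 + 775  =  6928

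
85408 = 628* 136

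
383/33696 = 383/33696= 0.01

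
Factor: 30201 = 3^1*10067^1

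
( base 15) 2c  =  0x2A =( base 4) 222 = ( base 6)110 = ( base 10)42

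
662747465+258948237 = 921695702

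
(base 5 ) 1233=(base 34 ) 5N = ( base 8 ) 301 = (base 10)193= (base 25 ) 7i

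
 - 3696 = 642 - 4338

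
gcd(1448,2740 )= 4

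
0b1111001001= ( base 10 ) 969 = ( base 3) 1022220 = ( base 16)3C9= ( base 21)243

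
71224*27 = 1923048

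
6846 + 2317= 9163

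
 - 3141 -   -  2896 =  - 245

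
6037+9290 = 15327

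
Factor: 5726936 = 2^3*715867^1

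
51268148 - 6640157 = 44627991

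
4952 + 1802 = 6754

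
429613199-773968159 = -344354960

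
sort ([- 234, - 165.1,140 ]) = [  -  234, - 165.1, 140 ] 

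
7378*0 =0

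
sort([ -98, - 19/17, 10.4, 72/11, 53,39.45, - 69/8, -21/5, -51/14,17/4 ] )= [ - 98, - 69/8,-21/5, -51/14, - 19/17,17/4, 72/11,10.4,39.45,53]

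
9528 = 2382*4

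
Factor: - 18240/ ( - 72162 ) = 160/633 = 2^5*3^( - 1 )*5^1*211^ ( - 1)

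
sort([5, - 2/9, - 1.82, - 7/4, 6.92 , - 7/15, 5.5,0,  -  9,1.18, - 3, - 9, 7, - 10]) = [ - 10, - 9, - 9, - 3, - 1.82, - 7/4 , - 7/15, - 2/9,  0, 1.18, 5, 5.5, 6.92, 7]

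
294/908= 147/454=0.32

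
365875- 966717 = - 600842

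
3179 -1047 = 2132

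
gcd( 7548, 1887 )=1887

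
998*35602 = 35530796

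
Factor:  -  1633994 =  - 2^1 * 37^1*71^1*311^1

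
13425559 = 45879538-32453979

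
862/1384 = 431/692 =0.62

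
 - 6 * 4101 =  - 24606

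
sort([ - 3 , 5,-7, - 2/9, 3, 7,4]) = [ - 7, - 3, - 2/9,3,4,5, 7]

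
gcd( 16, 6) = 2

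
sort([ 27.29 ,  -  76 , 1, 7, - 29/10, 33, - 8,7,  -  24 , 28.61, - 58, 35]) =[ - 76, - 58 , - 24, - 8  , - 29/10 , 1, 7 , 7,27.29, 28.61,33,35]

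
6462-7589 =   -  1127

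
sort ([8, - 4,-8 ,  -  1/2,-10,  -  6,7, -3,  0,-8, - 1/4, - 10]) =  [-10,  -  10 , - 8 , - 8,- 6, - 4,-3,-1/2, - 1/4, 0, 7,8]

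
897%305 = 287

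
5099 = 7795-2696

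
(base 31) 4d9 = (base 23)811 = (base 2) 1000010100000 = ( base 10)4256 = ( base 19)BF0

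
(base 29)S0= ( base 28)110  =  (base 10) 812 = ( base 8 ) 1454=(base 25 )17C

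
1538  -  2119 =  - 581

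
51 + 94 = 145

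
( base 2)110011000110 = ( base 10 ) 3270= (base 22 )6GE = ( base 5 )101040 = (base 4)303012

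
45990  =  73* 630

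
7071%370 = 41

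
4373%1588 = 1197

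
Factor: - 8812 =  -2^2*2203^1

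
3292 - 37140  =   - 33848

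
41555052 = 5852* 7101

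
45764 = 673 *68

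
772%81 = 43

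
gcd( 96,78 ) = 6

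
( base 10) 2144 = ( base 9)2842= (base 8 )4140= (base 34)1t2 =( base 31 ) 275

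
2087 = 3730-1643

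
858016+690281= 1548297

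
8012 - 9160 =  - 1148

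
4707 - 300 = 4407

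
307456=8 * 38432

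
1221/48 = 25 + 7/16 = 25.44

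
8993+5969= 14962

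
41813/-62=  - 41813/62 = -674.40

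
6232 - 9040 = -2808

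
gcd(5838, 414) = 6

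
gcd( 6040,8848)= 8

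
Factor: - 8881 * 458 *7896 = -32116964208 = - 2^4*3^1 * 7^1*47^1*  83^1*107^1*229^1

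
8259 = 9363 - 1104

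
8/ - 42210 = - 1 + 21101/21105=-0.00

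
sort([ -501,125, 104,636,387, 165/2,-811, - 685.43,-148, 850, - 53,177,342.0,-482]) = [ - 811,- 685.43,-501,-482, -148, - 53,165/2,104,125,  177 , 342.0,387,636, 850]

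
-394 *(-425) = 167450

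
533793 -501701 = 32092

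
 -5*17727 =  - 88635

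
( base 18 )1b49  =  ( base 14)364D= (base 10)9477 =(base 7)36426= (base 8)22405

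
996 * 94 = 93624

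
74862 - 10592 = 64270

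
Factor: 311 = 311^1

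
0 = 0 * 605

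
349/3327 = 349/3327 = 0.10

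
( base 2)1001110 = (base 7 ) 141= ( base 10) 78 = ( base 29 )2k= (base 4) 1032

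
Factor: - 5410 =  - 2^1*5^1 * 541^1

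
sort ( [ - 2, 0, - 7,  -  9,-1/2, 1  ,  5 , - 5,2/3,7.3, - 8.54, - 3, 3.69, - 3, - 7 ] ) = [- 9  , - 8.54, - 7, - 7, - 5,-3 ,  -  3, - 2, - 1/2, 0, 2/3, 1,3.69, 5,7.3 ] 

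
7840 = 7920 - 80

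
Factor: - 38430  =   - 2^1*3^2*5^1*7^1*61^1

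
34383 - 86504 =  - 52121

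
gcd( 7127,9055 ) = 1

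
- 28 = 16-44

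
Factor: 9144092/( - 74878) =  - 2^1*19^1  *29^( - 1)*79^1*1291^ ( - 1)*1523^1 = -  4572046/37439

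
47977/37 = 1296+25/37 = 1296.68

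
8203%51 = 43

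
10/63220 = 1/6322 = 0.00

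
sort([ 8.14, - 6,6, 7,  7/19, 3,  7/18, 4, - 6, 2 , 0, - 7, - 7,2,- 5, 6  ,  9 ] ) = [ - 7,  -  7,-6, -6, -5, 0,7/19, 7/18,  2,2, 3,4, 6, 6, 7,8.14, 9]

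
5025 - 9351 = -4326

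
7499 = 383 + 7116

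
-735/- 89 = 735/89 = 8.26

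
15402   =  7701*2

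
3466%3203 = 263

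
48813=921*53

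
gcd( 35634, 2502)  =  6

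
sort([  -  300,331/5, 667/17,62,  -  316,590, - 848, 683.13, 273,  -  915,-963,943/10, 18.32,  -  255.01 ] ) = [ - 963, -915, -848 , - 316,-300, - 255.01, 18.32, 667/17 , 62,331/5, 943/10,  273,590,683.13 ]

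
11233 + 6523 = 17756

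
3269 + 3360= 6629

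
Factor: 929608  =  2^3 * 116201^1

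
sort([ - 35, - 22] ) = [ - 35,  -  22] 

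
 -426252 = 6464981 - 6891233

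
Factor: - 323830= - 2^1* 5^1 * 13^1*47^1*53^1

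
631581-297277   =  334304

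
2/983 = 2/983 = 0.00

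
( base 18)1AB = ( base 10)515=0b1000000011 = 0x203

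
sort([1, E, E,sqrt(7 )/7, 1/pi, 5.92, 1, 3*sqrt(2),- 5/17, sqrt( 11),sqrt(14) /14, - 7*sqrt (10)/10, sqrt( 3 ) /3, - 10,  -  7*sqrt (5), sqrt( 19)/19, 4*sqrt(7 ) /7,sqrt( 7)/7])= [ - 7*sqrt( 5), - 10, - 7*sqrt( 10 )/10, - 5/17,sqrt(19)/19, sqrt (14 ) /14, 1/pi , sqrt(7 ) /7, sqrt(7)/7,sqrt(3) /3,1,1, 4 * sqrt (7 )/7 , E,  E, sqrt (11), 3*sqrt (2), 5.92]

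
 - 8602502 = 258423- 8860925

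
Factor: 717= 3^1*239^1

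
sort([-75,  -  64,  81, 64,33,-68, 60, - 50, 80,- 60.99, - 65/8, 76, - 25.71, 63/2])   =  [ - 75, - 68, - 64, - 60.99, - 50,-25.71, - 65/8, 63/2, 33, 60, 64,76, 80, 81]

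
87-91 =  - 4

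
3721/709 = 3721/709 = 5.25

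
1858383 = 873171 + 985212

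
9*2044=18396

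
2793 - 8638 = -5845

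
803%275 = 253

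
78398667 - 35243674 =43154993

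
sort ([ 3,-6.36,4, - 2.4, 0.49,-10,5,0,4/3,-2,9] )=[ - 10, - 6.36, - 2.4 ,  -  2, 0,0.49,4/3, 3, 4,5,9] 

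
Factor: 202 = 2^1*101^1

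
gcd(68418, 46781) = 7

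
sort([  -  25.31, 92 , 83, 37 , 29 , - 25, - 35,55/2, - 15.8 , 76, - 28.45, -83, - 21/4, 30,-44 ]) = [ - 83, - 44, - 35, - 28.45, - 25.31,-25, - 15.8 , - 21/4,55/2,  29, 30,37,76,83 , 92 ]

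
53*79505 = 4213765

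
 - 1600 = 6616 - 8216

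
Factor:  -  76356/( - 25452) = 3^1 = 3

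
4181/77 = 4181/77 = 54.30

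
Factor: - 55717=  - 55717^1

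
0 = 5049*0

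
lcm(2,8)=8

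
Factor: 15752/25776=11/18   =  2^( - 1 )*3^(-2) * 11^1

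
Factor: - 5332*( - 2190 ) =2^3*3^1*5^1*31^1*43^1*73^1= 11677080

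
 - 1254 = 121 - 1375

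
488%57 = 32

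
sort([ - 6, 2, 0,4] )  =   [-6, 0, 2, 4] 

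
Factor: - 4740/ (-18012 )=5/19 = 5^1*19^( -1)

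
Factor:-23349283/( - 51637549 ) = 347^1 * 3539^(- 1 )*14591^( - 1)*67289^1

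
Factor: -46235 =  - 5^1*7^1* 1321^1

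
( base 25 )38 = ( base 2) 1010011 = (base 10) 83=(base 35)2d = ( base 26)35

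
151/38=151/38  =  3.97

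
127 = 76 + 51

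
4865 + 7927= 12792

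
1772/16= 443/4= 110.75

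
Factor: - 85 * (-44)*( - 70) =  - 261800 = -2^3*5^2*7^1*11^1*  17^1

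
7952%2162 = 1466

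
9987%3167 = 486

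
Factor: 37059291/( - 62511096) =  -2^( - 3)*3^1*19^1 * 31^1 * 179^( - 1 )*6991^1*14551^(-1) = -  12353097/20837032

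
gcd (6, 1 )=1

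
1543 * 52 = 80236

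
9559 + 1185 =10744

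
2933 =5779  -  2846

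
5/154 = 5/154 = 0.03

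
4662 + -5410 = -748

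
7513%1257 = 1228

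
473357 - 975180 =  - 501823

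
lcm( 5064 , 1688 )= 5064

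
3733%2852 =881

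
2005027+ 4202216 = 6207243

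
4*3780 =15120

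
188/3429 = 188/3429  =  0.05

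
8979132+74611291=83590423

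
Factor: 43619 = 53^1*823^1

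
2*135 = 270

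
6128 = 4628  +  1500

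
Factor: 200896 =2^6*43^1*73^1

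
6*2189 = 13134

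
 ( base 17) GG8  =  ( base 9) 6648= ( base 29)5O3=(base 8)11450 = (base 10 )4904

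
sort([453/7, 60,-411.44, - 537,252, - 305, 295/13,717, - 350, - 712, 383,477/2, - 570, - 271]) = [ - 712,  -  570, - 537,-411.44, - 350, - 305,-271,295/13,  60, 453/7,477/2, 252,383,717 ]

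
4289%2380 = 1909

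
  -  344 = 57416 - 57760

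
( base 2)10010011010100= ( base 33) 8ln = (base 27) CP5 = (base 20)13b8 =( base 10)9428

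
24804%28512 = 24804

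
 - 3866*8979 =-34712814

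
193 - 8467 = - 8274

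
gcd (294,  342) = 6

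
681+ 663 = 1344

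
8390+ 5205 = 13595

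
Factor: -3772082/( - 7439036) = 1886041/3719518  =  2^ ( -1)*11^(-1) *41^1*157^1*293^1 * 169069^( - 1 )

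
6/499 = 6/499  =  0.01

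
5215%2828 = 2387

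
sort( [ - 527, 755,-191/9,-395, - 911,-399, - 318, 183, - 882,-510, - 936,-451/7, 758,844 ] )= [- 936,-911 , - 882, - 527, - 510 , - 399,-395,- 318,-451/7,-191/9,183, 755, 758,  844]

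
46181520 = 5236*8820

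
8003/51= 156 + 47/51 = 156.92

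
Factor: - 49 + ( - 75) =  - 2^2*31^1 = -124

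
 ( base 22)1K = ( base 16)2a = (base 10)42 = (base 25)1H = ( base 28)1E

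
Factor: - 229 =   -  229^1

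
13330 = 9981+3349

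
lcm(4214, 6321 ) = 12642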